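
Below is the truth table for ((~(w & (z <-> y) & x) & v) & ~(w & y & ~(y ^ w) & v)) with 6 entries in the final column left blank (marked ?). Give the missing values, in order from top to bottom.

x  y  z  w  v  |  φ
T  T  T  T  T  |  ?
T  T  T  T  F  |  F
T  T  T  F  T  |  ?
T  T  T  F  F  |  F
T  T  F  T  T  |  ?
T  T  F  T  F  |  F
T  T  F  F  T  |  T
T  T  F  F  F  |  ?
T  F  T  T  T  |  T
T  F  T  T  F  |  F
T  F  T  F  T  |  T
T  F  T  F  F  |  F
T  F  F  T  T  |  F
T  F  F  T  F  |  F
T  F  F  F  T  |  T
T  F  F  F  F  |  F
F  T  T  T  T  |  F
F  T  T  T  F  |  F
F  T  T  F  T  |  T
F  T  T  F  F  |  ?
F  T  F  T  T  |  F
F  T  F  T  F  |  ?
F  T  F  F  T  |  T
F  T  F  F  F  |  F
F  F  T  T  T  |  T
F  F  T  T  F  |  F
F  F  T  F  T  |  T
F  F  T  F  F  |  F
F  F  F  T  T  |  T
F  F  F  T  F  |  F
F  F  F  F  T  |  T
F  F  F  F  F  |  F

F, T, F, F, F, F

Row x=T, y=T, z=T, w=T, v=T: (~(w & (z <-> y) & x) & v) = F, ~(w & y & ~(y ^ w) & v) = F, so the formula = F.
Row x=T, y=T, z=T, w=F, v=T: (~(w & (z <-> y) & x) & v) = T, ~(w & y & ~(y ^ w) & v) = T, so the formula = T.
Row x=T, y=T, z=F, w=T, v=T: (~(w & (z <-> y) & x) & v) = T, ~(w & y & ~(y ^ w) & v) = F, so the formula = F.
Row x=T, y=T, z=F, w=F, v=F: (~(w & (z <-> y) & x) & v) = F, ~(w & y & ~(y ^ w) & v) = T, so the formula = F.
Row x=F, y=T, z=T, w=F, v=F: (~(w & (z <-> y) & x) & v) = F, ~(w & y & ~(y ^ w) & v) = T, so the formula = F.
Row x=F, y=T, z=F, w=T, v=F: (~(w & (z <-> y) & x) & v) = F, ~(w & y & ~(y ^ w) & v) = T, so the formula = F.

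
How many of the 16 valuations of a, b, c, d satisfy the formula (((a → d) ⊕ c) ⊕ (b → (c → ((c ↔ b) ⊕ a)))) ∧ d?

a | b | c | d || (a → d) | ((a → d) ⊕ c) | (c ↔ b) | ((c ↔ b) ⊕ a) | (c → ((c ↔ b) ⊕ a)) | (b → (c → ((c ↔ b) ⊕ a))) | φ
F | F | F | F ||    T    |       T       |    T    |       T       |          T          |             T             | F
F | F | F | T ||    T    |       T       |    T    |       T       |          T          |             T             | F
F | F | T | F ||    T    |       F       |    F    |       F       |          F          |             T             | F
F | F | T | T ||    T    |       F       |    F    |       F       |          F          |             T             | T
F | T | F | F ||    T    |       T       |    F    |       F       |          T          |             T             | F
F | T | F | T ||    T    |       T       |    F    |       F       |          T          |             T             | F
F | T | T | F ||    T    |       F       |    T    |       T       |          T          |             T             | F
F | T | T | T ||    T    |       F       |    T    |       T       |          T          |             T             | T
T | F | F | F ||    F    |       F       |    T    |       F       |          T          |             T             | F
T | F | F | T ||    T    |       T       |    T    |       F       |          T          |             T             | F
T | F | T | F ||    F    |       T       |    F    |       T       |          T          |             T             | F
T | F | T | T ||    T    |       F       |    F    |       T       |          T          |             T             | T
T | T | F | F ||    F    |       F       |    F    |       T       |          T          |             T             | F
T | T | F | T ||    T    |       T       |    F    |       T       |          T          |             T             | F
T | T | T | F ||    F    |       T       |    T    |       F       |          F          |             F             | F
T | T | T | T ||    T    |       F       |    T    |       F       |          F          |             F             | F
The formula is true on 3 of the 16 rows.

3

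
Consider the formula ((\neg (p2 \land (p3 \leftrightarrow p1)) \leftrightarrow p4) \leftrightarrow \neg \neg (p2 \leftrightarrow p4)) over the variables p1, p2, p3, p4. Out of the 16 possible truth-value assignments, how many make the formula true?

4

p1 | p2 | p3 | p4 || φ
1  | 1  | 1  | 1  || 0
1  | 1  | 1  | 0  || 0
1  | 1  | 0  | 1  || 1
1  | 1  | 0  | 0  || 1
1  | 0  | 1  | 1  || 0
1  | 0  | 1  | 0  || 0
1  | 0  | 0  | 1  || 0
1  | 0  | 0  | 0  || 0
0  | 1  | 1  | 1  || 1
0  | 1  | 1  | 0  || 1
0  | 1  | 0  | 1  || 0
0  | 1  | 0  | 0  || 0
0  | 0  | 1  | 1  || 0
0  | 0  | 1  | 0  || 0
0  | 0  | 0  | 1  || 0
0  | 0  | 0  | 0  || 0
The formula is true on 4 of the 16 rows.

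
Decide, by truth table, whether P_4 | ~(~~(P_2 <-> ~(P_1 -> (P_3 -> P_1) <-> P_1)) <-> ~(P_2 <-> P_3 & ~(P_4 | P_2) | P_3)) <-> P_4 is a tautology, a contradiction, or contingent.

contingent

P_1 | P_2 | P_3 | P_4 | φ
--- | --- | --- | --- | -
 F  |  F  |  F  |  F  | T
 F  |  F  |  F  |  T  | T
 F  |  F  |  T  |  F  | F
 F  |  F  |  T  |  T  | T
 F  |  T  |  F  |  F  | T
 F  |  T  |  F  |  T  | T
 F  |  T  |  T  |  F  | F
 F  |  T  |  T  |  T  | T
 T  |  F  |  F  |  F  | F
 T  |  F  |  F  |  T  | T
 T  |  F  |  T  |  F  | T
 T  |  F  |  T  |  T  | T
 T  |  T  |  F  |  F  | F
 T  |  T  |  F  |  T  | T
 T  |  T  |  T  |  F  | T
 T  |  T  |  T  |  T  | T
12 of 16 rows are T, so the formula is contingent.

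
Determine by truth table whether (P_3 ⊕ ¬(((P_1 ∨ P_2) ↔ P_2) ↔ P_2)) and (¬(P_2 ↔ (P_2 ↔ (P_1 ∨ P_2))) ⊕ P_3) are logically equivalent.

equivalent

P_1 | P_2 | P_3 | φ | ψ
--- | --- | --- | - | -
 1  |  1  |  1  | 1 | 1
 1  |  1  |  0  | 0 | 0
 1  |  0  |  1  | 1 | 1
 1  |  0  |  0  | 0 | 0
 0  |  1  |  1  | 1 | 1
 0  |  1  |  0  | 0 | 0
 0  |  0  |  1  | 0 | 0
 0  |  0  |  0  | 1 | 1
The columns for φ and ψ agree on every row, so they are logically equivalent.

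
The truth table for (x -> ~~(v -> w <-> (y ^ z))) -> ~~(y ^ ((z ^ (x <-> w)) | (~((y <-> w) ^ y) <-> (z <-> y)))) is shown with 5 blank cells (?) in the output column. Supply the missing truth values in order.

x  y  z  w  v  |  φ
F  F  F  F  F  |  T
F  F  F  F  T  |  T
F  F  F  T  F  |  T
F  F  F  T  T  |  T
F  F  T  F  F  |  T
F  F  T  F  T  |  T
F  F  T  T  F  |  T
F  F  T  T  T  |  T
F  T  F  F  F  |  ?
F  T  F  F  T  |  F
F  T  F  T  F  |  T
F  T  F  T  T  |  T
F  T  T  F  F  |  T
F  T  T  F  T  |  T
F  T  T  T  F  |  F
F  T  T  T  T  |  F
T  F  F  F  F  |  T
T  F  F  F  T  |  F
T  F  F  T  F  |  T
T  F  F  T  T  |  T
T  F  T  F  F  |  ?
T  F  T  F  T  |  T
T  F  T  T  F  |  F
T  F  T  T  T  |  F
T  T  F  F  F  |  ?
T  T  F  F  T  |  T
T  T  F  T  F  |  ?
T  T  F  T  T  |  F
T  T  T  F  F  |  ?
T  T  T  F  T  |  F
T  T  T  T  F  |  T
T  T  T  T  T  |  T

F, T, F, F, T

Row x=F, y=T, z=F, w=F, v=F: (x -> ~~(v -> w <-> (y ^ z))) = T, ~~(y ^ ((z ^ (x <-> w)) | (~((y <-> w) ^ y) <-> (z <-> y)))) = F, so the formula = F.
Row x=T, y=F, z=T, w=F, v=F: (x -> ~~(v -> w <-> (y ^ z))) = T, ~~(y ^ ((z ^ (x <-> w)) | (~((y <-> w) ^ y) <-> (z <-> y)))) = T, so the formula = T.
Row x=T, y=T, z=F, w=F, v=F: (x -> ~~(v -> w <-> (y ^ z))) = T, ~~(y ^ ((z ^ (x <-> w)) | (~((y <-> w) ^ y) <-> (z <-> y)))) = F, so the formula = F.
Row x=T, y=T, z=F, w=T, v=F: (x -> ~~(v -> w <-> (y ^ z))) = T, ~~(y ^ ((z ^ (x <-> w)) | (~((y <-> w) ^ y) <-> (z <-> y)))) = F, so the formula = F.
Row x=T, y=T, z=T, w=F, v=F: (x -> ~~(v -> w <-> (y ^ z))) = F, ~~(y ^ ((z ^ (x <-> w)) | (~((y <-> w) ^ y) <-> (z <-> y)))) = F, so the formula = T.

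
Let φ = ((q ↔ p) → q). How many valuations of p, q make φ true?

p | q | ((q ↔ p) → q)
- | - | -------------
1 | 1 |       1      
1 | 0 |       1      
0 | 1 |       1      
0 | 0 |       0      
The formula is true on 3 of the 4 rows.

3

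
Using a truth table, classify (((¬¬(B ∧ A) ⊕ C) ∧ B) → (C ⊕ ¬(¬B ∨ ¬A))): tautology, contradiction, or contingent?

A  B  C  |  φ
1  1  1  |  1
1  1  0  |  1
1  0  1  |  1
1  0  0  |  1
0  1  1  |  1
0  1  0  |  1
0  0  1  |  1
0  0  0  |  1
Every row is 1, so the formula is a tautology.

tautology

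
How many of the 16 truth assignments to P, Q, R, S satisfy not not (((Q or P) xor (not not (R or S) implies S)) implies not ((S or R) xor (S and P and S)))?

  P   |   Q   |   R   |   S   | (Q or P) | (R or S) | not (R or S) | not not (R or S) | (not not (R or S) implies S) | (S or R) | (S and P and S) |   φ  
----- | ----- | ----- | ----- | -------- | -------- | ------------ | ---------------- | ---------------------------- | -------- | --------------- | -----
False | False | False | False |  False   |  False   |     True     |      False       |             True             |  False   |      False      |  True
False | False | False |  True |  False   |   True   |    False     |       True       |             True             |   True   |      False      | False
False | False |  True | False |  False   |   True   |    False     |       True       |            False             |   True   |      False      |  True
False | False |  True |  True |  False   |   True   |    False     |       True       |             True             |   True   |      False      | False
False |  True | False | False |   True   |  False   |     True     |      False       |             True             |  False   |      False      |  True
False |  True | False |  True |   True   |   True   |    False     |       True       |             True             |   True   |      False      |  True
False |  True |  True | False |   True   |   True   |    False     |       True       |            False             |   True   |      False      | False
False |  True |  True |  True |   True   |   True   |    False     |       True       |             True             |   True   |      False      |  True
 True | False | False | False |   True   |  False   |     True     |      False       |             True             |  False   |      False      |  True
 True | False | False |  True |   True   |   True   |    False     |       True       |             True             |   True   |       True      |  True
 True | False |  True | False |   True   |   True   |    False     |       True       |            False             |   True   |      False      | False
 True | False |  True |  True |   True   |   True   |    False     |       True       |             True             |   True   |       True      |  True
 True |  True | False | False |   True   |  False   |     True     |      False       |             True             |  False   |      False      |  True
 True |  True | False |  True |   True   |   True   |    False     |       True       |             True             |   True   |       True      |  True
 True |  True |  True | False |   True   |   True   |    False     |       True       |            False             |   True   |      False      | False
 True |  True |  True |  True |   True   |   True   |    False     |       True       |             True             |   True   |       True      |  True
The formula is true on 11 of the 16 rows.

11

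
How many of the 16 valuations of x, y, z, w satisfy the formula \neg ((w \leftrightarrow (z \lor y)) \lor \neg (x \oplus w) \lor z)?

x  y  z  w  |  φ
F  F  F  F  |  F
F  F  F  T  |  T
F  F  T  F  |  F
F  F  T  T  |  F
F  T  F  F  |  F
F  T  F  T  |  F
F  T  T  F  |  F
F  T  T  T  |  F
T  F  F  F  |  F
T  F  F  T  |  F
T  F  T  F  |  F
T  F  T  T  |  F
T  T  F  F  |  T
T  T  F  T  |  F
T  T  T  F  |  F
T  T  T  T  |  F
The formula is true on 2 of the 16 rows.

2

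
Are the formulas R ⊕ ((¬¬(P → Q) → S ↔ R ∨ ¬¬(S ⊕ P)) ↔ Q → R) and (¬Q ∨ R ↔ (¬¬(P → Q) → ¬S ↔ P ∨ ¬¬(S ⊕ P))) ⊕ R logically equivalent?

P | Q | R | S || φ | ψ
F | F | F | F || T | F
F | F | F | T || T | F
F | F | T | F || T | T
F | F | T | T || F | T
F | T | F | F || F | T
F | T | F | T || F | T
F | T | T | F || T | T
F | T | T | T || F | T
T | F | F | F || T | T
T | F | F | T || F | T
T | F | T | F || F | F
T | F | T | T || F | F
T | T | F | F || T | F
T | T | F | T || T | T
T | T | T | F || T | F
T | T | T | T || F | T
The columns differ at P=F, Q=F, R=F, S=F (φ=T, ψ=F), so they are not equivalent.

not equivalent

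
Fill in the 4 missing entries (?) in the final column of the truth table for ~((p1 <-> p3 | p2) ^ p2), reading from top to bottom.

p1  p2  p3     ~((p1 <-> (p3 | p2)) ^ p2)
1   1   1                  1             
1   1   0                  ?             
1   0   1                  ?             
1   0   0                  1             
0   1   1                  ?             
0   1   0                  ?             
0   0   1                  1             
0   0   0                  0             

1, 0, 0, 0

Row p1=1, p2=1, p3=0: (p1 <-> p3 | p2) = 1, ((p1 <-> p3 | p2) ^ p2) = 0, so ~((p1 <-> (p3 | p2)) ^ p2) = 1.
Row p1=1, p2=0, p3=1: (p1 <-> p3 | p2) = 1, ((p1 <-> p3 | p2) ^ p2) = 1, so ~((p1 <-> (p3 | p2)) ^ p2) = 0.
Row p1=0, p2=1, p3=1: (p1 <-> p3 | p2) = 0, ((p1 <-> p3 | p2) ^ p2) = 1, so ~((p1 <-> (p3 | p2)) ^ p2) = 0.
Row p1=0, p2=1, p3=0: (p1 <-> p3 | p2) = 0, ((p1 <-> p3 | p2) ^ p2) = 1, so ~((p1 <-> (p3 | p2)) ^ p2) = 0.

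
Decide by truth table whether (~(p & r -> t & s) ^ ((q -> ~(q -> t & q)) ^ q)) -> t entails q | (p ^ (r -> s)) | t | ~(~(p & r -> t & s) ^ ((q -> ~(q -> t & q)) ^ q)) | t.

p | q | r | s | t || φ | ψ
T | T | T | T | T || T | T
T | T | T | T | F || F | T
T | T | T | F | T || T | T
T | T | T | F | F || F | T
T | T | F | T | T || T | T
T | T | F | T | F || T | T
T | T | F | F | T || T | T
T | T | F | F | F || T | T
T | F | T | T | T || T | T
T | F | T | T | F || T | T
T | F | T | F | T || T | T
T | F | T | F | F || T | T
T | F | F | T | T || T | T
T | F | F | T | F || F | F
T | F | F | F | T || T | T
T | F | F | F | F || F | F
F | T | T | T | T || T | T
F | T | T | T | F || T | T
F | T | T | F | T || T | T
F | T | T | F | F || T | T
F | T | F | T | T || T | T
F | T | F | T | F || T | T
F | T | F | F | T || T | T
F | T | F | F | F || T | T
F | F | T | T | T || T | T
F | F | T | T | F || F | T
F | F | T | F | T || T | T
F | F | T | F | F || F | F
F | F | F | T | T || T | T
F | F | F | T | F || F | T
F | F | F | F | T || T | T
F | F | F | F | F || F | T
In every row where φ is true, ψ is also true, so φ ⊨ ψ.

yes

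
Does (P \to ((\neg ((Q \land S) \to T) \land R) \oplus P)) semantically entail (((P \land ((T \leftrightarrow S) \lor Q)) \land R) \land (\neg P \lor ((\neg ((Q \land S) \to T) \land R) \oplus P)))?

  P   |   Q   |   R   |   S   |   T   |   φ   |   ψ  
----- | ----- | ----- | ----- | ----- | ----- | -----
 True |  True |  True |  True |  True |  True |  True
 True |  True |  True |  True | False | False | False
 True |  True |  True | False |  True |  True |  True
 True |  True |  True | False | False |  True |  True
 True |  True | False |  True |  True |  True | False
 True |  True | False |  True | False |  True | False
 True |  True | False | False |  True |  True | False
 True |  True | False | False | False |  True | False
 True | False |  True |  True |  True |  True |  True
 True | False |  True |  True | False |  True | False
 True | False |  True | False |  True |  True | False
 True | False |  True | False | False |  True |  True
 True | False | False |  True |  True |  True | False
 True | False | False |  True | False |  True | False
 True | False | False | False |  True |  True | False
 True | False | False | False | False |  True | False
False |  True |  True |  True |  True |  True | False
False |  True |  True |  True | False |  True | False
False |  True |  True | False |  True |  True | False
False |  True |  True | False | False |  True | False
False |  True | False |  True |  True |  True | False
False |  True | False |  True | False |  True | False
False |  True | False | False |  True |  True | False
False |  True | False | False | False |  True | False
False | False |  True |  True |  True |  True | False
False | False |  True |  True | False |  True | False
False | False |  True | False |  True |  True | False
False | False |  True | False | False |  True | False
False | False | False |  True |  True |  True | False
False | False | False |  True | False |  True | False
False | False | False | False |  True |  True | False
False | False | False | False | False |  True | False
At P=True, Q=True, R=False, S=True, T=True we have φ true but ψ false, so φ does not entail ψ.

no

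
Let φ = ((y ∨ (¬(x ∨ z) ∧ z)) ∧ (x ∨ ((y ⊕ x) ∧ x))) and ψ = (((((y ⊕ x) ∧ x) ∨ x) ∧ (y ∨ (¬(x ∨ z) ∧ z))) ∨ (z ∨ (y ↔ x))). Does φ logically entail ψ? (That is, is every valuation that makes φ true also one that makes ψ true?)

yes

x | y | z || φ | ψ
T | T | T || T | T
T | T | F || T | T
T | F | T || F | T
T | F | F || F | F
F | T | T || F | T
F | T | F || F | F
F | F | T || F | T
F | F | F || F | T
In every row where φ is true, ψ is also true, so φ ⊨ ψ.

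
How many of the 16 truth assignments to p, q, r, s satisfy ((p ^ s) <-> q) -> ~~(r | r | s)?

  p      q      r      s       (p ^ s)  ((p ^ s) <-> q)  (r | s)  (r | (r | s))  ~(r | (r | s))  ~~(r | (r | s))    φ  
 True   True   True   True      False        False         True        True          False             True        True
 True   True   True  False       True         True         True        True          False             True        True
 True   True  False   True      False        False         True        True          False             True        True
 True   True  False  False       True         True        False       False           True            False       False
 True  False   True   True      False         True         True        True          False             True        True
 True  False   True  False       True        False         True        True          False             True        True
 True  False  False   True      False         True         True        True          False             True        True
 True  False  False  False       True        False        False       False           True            False        True
False   True   True   True       True         True         True        True          False             True        True
False   True   True  False      False        False         True        True          False             True        True
False   True  False   True       True         True         True        True          False             True        True
False   True  False  False      False        False        False       False           True            False        True
False  False   True   True       True        False         True        True          False             True        True
False  False   True  False      False         True         True        True          False             True        True
False  False  False   True       True        False         True        True          False             True        True
False  False  False  False      False         True        False       False           True            False       False
The formula is true on 14 of the 16 rows.

14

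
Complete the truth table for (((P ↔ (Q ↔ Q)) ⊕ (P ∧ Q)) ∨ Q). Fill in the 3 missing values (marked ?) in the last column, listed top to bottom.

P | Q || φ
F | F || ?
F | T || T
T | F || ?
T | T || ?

Row P=F, Q=F: ((P ↔ (Q ↔ Q)) ⊕ (P ∧ Q)) = F, so the formula = F.
Row P=T, Q=F: ((P ↔ (Q ↔ Q)) ⊕ (P ∧ Q)) = T, so the formula = T.
Row P=T, Q=T: ((P ↔ (Q ↔ Q)) ⊕ (P ∧ Q)) = F, so the formula = T.

F, T, T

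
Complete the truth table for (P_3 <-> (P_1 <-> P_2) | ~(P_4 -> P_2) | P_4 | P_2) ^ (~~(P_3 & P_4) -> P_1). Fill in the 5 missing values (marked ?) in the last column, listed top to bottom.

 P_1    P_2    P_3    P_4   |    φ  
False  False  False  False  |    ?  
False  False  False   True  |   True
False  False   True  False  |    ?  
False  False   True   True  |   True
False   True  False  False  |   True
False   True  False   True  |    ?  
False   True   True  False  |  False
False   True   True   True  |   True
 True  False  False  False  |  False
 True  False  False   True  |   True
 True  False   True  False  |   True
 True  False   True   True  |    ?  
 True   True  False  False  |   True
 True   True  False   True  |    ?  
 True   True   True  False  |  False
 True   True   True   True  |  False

Row P_1=False, P_2=False, P_3=False, P_4=False: (P_3 <-> (P_1 <-> P_2) | ~(P_4 -> P_2) | P_4 | P_2) = False, (~~(P_3 & P_4) -> P_1) = True, so the formula = True.
Row P_1=False, P_2=False, P_3=True, P_4=False: (P_3 <-> (P_1 <-> P_2) | ~(P_4 -> P_2) | P_4 | P_2) = True, (~~(P_3 & P_4) -> P_1) = True, so the formula = False.
Row P_1=False, P_2=True, P_3=False, P_4=True: (P_3 <-> (P_1 <-> P_2) | ~(P_4 -> P_2) | P_4 | P_2) = False, (~~(P_3 & P_4) -> P_1) = True, so the formula = True.
Row P_1=True, P_2=False, P_3=True, P_4=True: (P_3 <-> (P_1 <-> P_2) | ~(P_4 -> P_2) | P_4 | P_2) = True, (~~(P_3 & P_4) -> P_1) = True, so the formula = False.
Row P_1=True, P_2=True, P_3=False, P_4=True: (P_3 <-> (P_1 <-> P_2) | ~(P_4 -> P_2) | P_4 | P_2) = False, (~~(P_3 & P_4) -> P_1) = True, so the formula = True.

True, False, True, False, True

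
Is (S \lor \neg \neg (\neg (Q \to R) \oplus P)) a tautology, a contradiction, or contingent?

contingent

  P   |   Q   |   R   |   S   ||   φ  
 True |  True |  True |  True ||  True
 True |  True |  True | False ||  True
 True |  True | False |  True ||  True
 True |  True | False | False || False
 True | False |  True |  True ||  True
 True | False |  True | False ||  True
 True | False | False |  True ||  True
 True | False | False | False ||  True
False |  True |  True |  True ||  True
False |  True |  True | False || False
False |  True | False |  True ||  True
False |  True | False | False ||  True
False | False |  True |  True ||  True
False | False |  True | False || False
False | False | False |  True ||  True
False | False | False | False || False
12 of 16 rows are True, so the formula is contingent.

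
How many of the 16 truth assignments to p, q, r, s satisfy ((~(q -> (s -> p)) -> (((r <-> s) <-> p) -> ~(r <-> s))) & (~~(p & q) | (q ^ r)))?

p | q | r | s || φ
1 | 1 | 1 | 1 || 1
1 | 1 | 1 | 0 || 1
1 | 1 | 0 | 1 || 1
1 | 1 | 0 | 0 || 1
1 | 0 | 1 | 1 || 1
1 | 0 | 1 | 0 || 1
1 | 0 | 0 | 1 || 0
1 | 0 | 0 | 0 || 0
0 | 1 | 1 | 1 || 0
0 | 1 | 1 | 0 || 0
0 | 1 | 0 | 1 || 1
0 | 1 | 0 | 0 || 1
0 | 0 | 1 | 1 || 1
0 | 0 | 1 | 0 || 1
0 | 0 | 0 | 1 || 0
0 | 0 | 0 | 0 || 0
The formula is true on 10 of the 16 rows.

10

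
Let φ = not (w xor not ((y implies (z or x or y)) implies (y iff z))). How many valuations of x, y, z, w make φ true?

8

x | y | z | w || φ
T | T | T | T || F
T | T | T | F || T
T | T | F | T || T
T | T | F | F || F
T | F | T | T || T
T | F | T | F || F
T | F | F | T || F
T | F | F | F || T
F | T | T | T || F
F | T | T | F || T
F | T | F | T || T
F | T | F | F || F
F | F | T | T || T
F | F | T | F || F
F | F | F | T || F
F | F | F | F || T
The formula is true on 8 of the 16 rows.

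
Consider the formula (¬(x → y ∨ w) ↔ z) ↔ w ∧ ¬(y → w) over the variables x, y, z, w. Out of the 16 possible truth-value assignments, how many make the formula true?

x | y | z | w | φ
- | - | - | - | -
T | T | T | T | T
T | T | T | F | T
T | T | F | T | F
T | T | F | F | F
T | F | T | T | T
T | F | T | F | F
T | F | F | T | F
T | F | F | F | T
F | T | T | T | T
F | T | T | F | T
F | T | F | T | F
F | T | F | F | F
F | F | T | T | T
F | F | T | F | T
F | F | F | T | F
F | F | F | F | F
The formula is true on 8 of the 16 rows.

8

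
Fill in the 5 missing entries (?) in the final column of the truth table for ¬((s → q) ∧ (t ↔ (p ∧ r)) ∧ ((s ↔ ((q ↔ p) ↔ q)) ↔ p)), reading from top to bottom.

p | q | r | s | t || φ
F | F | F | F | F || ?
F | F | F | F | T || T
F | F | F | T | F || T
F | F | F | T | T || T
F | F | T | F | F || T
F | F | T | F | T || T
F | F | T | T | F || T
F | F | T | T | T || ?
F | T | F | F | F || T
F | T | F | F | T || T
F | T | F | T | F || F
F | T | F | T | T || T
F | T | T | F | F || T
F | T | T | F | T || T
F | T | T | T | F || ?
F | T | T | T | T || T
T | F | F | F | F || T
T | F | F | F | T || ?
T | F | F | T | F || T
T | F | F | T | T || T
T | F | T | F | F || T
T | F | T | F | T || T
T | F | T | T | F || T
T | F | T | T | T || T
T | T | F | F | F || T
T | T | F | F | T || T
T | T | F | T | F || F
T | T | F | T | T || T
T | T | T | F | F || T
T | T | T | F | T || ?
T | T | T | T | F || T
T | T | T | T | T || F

Row p=F, q=F, r=F, s=F, t=F: (s → q) = T, (t ↔ (p ∧ r)) = T, ((s ↔ ((q ↔ p) ↔ q)) ↔ p) = F, ((s → q) ∧ (t ↔ (p ∧ r)) ∧ ((s ↔ ((q ↔ p) ↔ q)) ↔ p)) = F, so the formula = T.
Row p=F, q=F, r=T, s=T, t=T: (s → q) = F, (t ↔ (p ∧ r)) = F, ((s ↔ ((q ↔ p) ↔ q)) ↔ p) = T, ((s → q) ∧ (t ↔ (p ∧ r)) ∧ ((s ↔ ((q ↔ p) ↔ q)) ↔ p)) = F, so the formula = T.
Row p=F, q=T, r=T, s=T, t=F: (s → q) = T, (t ↔ (p ∧ r)) = T, ((s ↔ ((q ↔ p) ↔ q)) ↔ p) = T, ((s → q) ∧ (t ↔ (p ∧ r)) ∧ ((s ↔ ((q ↔ p) ↔ q)) ↔ p)) = T, so the formula = F.
Row p=T, q=F, r=F, s=F, t=T: (s → q) = T, (t ↔ (p ∧ r)) = F, ((s ↔ ((q ↔ p) ↔ q)) ↔ p) = F, ((s → q) ∧ (t ↔ (p ∧ r)) ∧ ((s ↔ ((q ↔ p) ↔ q)) ↔ p)) = F, so the formula = T.
Row p=T, q=T, r=T, s=F, t=T: (s → q) = T, (t ↔ (p ∧ r)) = T, ((s ↔ ((q ↔ p) ↔ q)) ↔ p) = F, ((s → q) ∧ (t ↔ (p ∧ r)) ∧ ((s ↔ ((q ↔ p) ↔ q)) ↔ p)) = F, so the formula = T.

T, T, F, T, T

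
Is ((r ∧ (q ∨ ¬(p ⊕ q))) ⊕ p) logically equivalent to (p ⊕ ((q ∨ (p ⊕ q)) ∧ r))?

not equivalent

p | q | r | φ | ψ
- | - | - | - | -
F | F | F | F | F
F | F | T | T | F
F | T | F | F | F
F | T | T | T | T
T | F | F | T | T
T | F | T | T | F
T | T | F | T | T
T | T | T | F | F
The columns differ at p=F, q=F, r=T (φ=T, ψ=F), so they are not equivalent.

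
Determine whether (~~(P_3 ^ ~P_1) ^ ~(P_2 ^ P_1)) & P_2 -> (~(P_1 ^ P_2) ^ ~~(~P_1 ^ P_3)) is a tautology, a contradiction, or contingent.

tautology

P_1  P_2  P_3  |  ~P_1  (P_3 ^ ~P_1)  ~(P_3 ^ ~P_1)  ~~(P_3 ^ ~P_1)  (P_2 ^ P_1)  ~(P_2 ^ P_1)  (P_1 ^ P_2)  ~(P_1 ^ P_2)  (~P_1 ^ P_3)  ~(~P_1 ^ P_3)  ~~(~P_1 ^ P_3)  φ
 T    T    T   |   F         T              F              T              F            T             F            T             T              F              T         T
 T    T    F   |   F         F              T              F              F            T             F            T             F              T              F         T
 T    F    T   |   F         T              F              T              T            F             T            F             T              F              T         T
 T    F    F   |   F         F              T              F              T            F             T            F             F              T              F         T
 F    T    T   |   T         F              T              F              T            F             T            F             F              T              F         T
 F    T    F   |   T         T              F              T              T            F             T            F             T              F              T         T
 F    F    T   |   T         F              T              F              F            T             F            T             F              T              F         T
 F    F    F   |   T         T              F              T              F            T             F            T             T              F              T         T
Every row is T, so the formula is a tautology.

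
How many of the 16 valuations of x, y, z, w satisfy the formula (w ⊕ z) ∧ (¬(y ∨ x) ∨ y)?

x | y | z | w || (w ⊕ z) | (y ∨ x) | ¬(y ∨ x) | (¬(y ∨ x) ∨ y) | ((w ⊕ z) ∧ (¬(y ∨ x) ∨ y))
1 | 1 | 1 | 1 ||    0    |    1    |    0     |       1        |             0             
1 | 1 | 1 | 0 ||    1    |    1    |    0     |       1        |             1             
1 | 1 | 0 | 1 ||    1    |    1    |    0     |       1        |             1             
1 | 1 | 0 | 0 ||    0    |    1    |    0     |       1        |             0             
1 | 0 | 1 | 1 ||    0    |    1    |    0     |       0        |             0             
1 | 0 | 1 | 0 ||    1    |    1    |    0     |       0        |             0             
1 | 0 | 0 | 1 ||    1    |    1    |    0     |       0        |             0             
1 | 0 | 0 | 0 ||    0    |    1    |    0     |       0        |             0             
0 | 1 | 1 | 1 ||    0    |    1    |    0     |       1        |             0             
0 | 1 | 1 | 0 ||    1    |    1    |    0     |       1        |             1             
0 | 1 | 0 | 1 ||    1    |    1    |    0     |       1        |             1             
0 | 1 | 0 | 0 ||    0    |    1    |    0     |       1        |             0             
0 | 0 | 1 | 1 ||    0    |    0    |    1     |       1        |             0             
0 | 0 | 1 | 0 ||    1    |    0    |    1     |       1        |             1             
0 | 0 | 0 | 1 ||    1    |    0    |    1     |       1        |             1             
0 | 0 | 0 | 0 ||    0    |    0    |    1     |       1        |             0             
The formula is true on 6 of the 16 rows.

6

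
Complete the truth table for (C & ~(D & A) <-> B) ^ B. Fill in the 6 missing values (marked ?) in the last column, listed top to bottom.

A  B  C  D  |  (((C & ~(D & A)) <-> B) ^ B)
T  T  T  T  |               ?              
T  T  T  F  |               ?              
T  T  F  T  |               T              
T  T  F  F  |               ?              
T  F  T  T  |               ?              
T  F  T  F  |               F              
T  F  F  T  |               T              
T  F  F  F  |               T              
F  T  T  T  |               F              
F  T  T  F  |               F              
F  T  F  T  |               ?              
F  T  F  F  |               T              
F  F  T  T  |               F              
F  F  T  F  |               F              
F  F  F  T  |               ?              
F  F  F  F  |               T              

T, F, T, T, T, T

Row A=T, B=T, C=T, D=T: (C & ~(D & A) <-> B) = F, so (((C & ~(D & A)) <-> B) ^ B) = T.
Row A=T, B=T, C=T, D=F: (C & ~(D & A) <-> B) = T, so (((C & ~(D & A)) <-> B) ^ B) = F.
Row A=T, B=T, C=F, D=F: (C & ~(D & A) <-> B) = F, so (((C & ~(D & A)) <-> B) ^ B) = T.
Row A=T, B=F, C=T, D=T: (C & ~(D & A) <-> B) = T, so (((C & ~(D & A)) <-> B) ^ B) = T.
Row A=F, B=T, C=F, D=T: (C & ~(D & A) <-> B) = F, so (((C & ~(D & A)) <-> B) ^ B) = T.
Row A=F, B=F, C=F, D=T: (C & ~(D & A) <-> B) = T, so (((C & ~(D & A)) <-> B) ^ B) = T.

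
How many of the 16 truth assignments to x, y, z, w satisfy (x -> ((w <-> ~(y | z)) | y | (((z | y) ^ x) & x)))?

x  y  z  w     (y | z)  ~(y | z)  (w <-> ~(y | z))  (z | y)  ((z | y) ^ x)  (((z | y) ^ x) & x)  φ
0  0  0  0        0        1             0             0           0                 0           1
0  0  0  1        0        1             1             0           0                 0           1
0  0  1  0        1        0             1             1           1                 0           1
0  0  1  1        1        0             0             1           1                 0           1
0  1  0  0        1        0             1             1           1                 0           1
0  1  0  1        1        0             0             1           1                 0           1
0  1  1  0        1        0             1             1           1                 0           1
0  1  1  1        1        0             0             1           1                 0           1
1  0  0  0        0        1             0             0           1                 1           1
1  0  0  1        0        1             1             0           1                 1           1
1  0  1  0        1        0             1             1           0                 0           1
1  0  1  1        1        0             0             1           0                 0           0
1  1  0  0        1        0             1             1           0                 0           1
1  1  0  1        1        0             0             1           0                 0           1
1  1  1  0        1        0             1             1           0                 0           1
1  1  1  1        1        0             0             1           0                 0           1
The formula is true on 15 of the 16 rows.

15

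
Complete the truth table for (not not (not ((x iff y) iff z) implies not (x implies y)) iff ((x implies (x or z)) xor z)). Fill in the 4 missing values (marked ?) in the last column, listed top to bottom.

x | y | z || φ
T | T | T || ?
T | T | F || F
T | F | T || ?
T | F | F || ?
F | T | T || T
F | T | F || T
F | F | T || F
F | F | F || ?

F, F, T, F

Row x=T, y=T, z=T: not not (not ((x iff y) iff z) implies not (x implies y)) = T, ((x implies (x or z)) xor z) = F, so the formula = F.
Row x=T, y=F, z=T: not not (not ((x iff y) iff z) implies not (x implies y)) = T, ((x implies (x or z)) xor z) = F, so the formula = F.
Row x=T, y=F, z=F: not not (not ((x iff y) iff z) implies not (x implies y)) = T, ((x implies (x or z)) xor z) = T, so the formula = T.
Row x=F, y=F, z=F: not not (not ((x iff y) iff z) implies not (x implies y)) = F, ((x implies (x or z)) xor z) = T, so the formula = F.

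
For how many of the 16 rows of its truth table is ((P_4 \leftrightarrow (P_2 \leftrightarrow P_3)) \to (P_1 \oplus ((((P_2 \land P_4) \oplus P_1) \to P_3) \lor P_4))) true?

P_1 | P_2 | P_3 | P_4 | φ
--- | --- | --- | --- | -
 F  |  F  |  F  |  F  | T
 F  |  F  |  F  |  T  | T
 F  |  F  |  T  |  F  | T
 F  |  F  |  T  |  T  | T
 F  |  T  |  F  |  F  | T
 F  |  T  |  F  |  T  | T
 F  |  T  |  T  |  F  | T
 F  |  T  |  T  |  T  | T
 T  |  F  |  F  |  F  | T
 T  |  F  |  F  |  T  | F
 T  |  F  |  T  |  F  | F
 T  |  F  |  T  |  T  | T
 T  |  T  |  F  |  F  | T
 T  |  T  |  F  |  T  | T
 T  |  T  |  T  |  F  | T
 T  |  T  |  T  |  T  | F
The formula is true on 13 of the 16 rows.

13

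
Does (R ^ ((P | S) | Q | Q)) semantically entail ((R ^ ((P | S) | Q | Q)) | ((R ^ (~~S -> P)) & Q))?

yes

P | Q | R | S || φ | ψ
T | T | T | T || F | F
T | T | T | F || F | F
T | T | F | T || T | T
T | T | F | F || T | T
T | F | T | T || F | F
T | F | T | F || F | F
T | F | F | T || T | T
T | F | F | F || T | T
F | T | T | T || F | T
F | T | T | F || F | F
F | T | F | T || T | T
F | T | F | F || T | T
F | F | T | T || F | F
F | F | T | F || T | T
F | F | F | T || T | T
F | F | F | F || F | F
In every row where φ is true, ψ is also true, so φ ⊨ ψ.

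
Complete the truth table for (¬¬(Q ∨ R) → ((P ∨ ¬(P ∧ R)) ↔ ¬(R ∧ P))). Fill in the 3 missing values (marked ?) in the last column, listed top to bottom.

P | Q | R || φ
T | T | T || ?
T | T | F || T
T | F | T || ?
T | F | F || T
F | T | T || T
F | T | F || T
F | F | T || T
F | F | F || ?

Row P=T, Q=T, R=T: ¬¬(Q ∨ R) = T, ((P ∨ ¬(P ∧ R)) ↔ ¬(R ∧ P)) = F, so the formula = F.
Row P=T, Q=F, R=T: ¬¬(Q ∨ R) = T, ((P ∨ ¬(P ∧ R)) ↔ ¬(R ∧ P)) = F, so the formula = F.
Row P=F, Q=F, R=F: ¬¬(Q ∨ R) = F, ((P ∨ ¬(P ∧ R)) ↔ ¬(R ∧ P)) = T, so the formula = T.

F, F, T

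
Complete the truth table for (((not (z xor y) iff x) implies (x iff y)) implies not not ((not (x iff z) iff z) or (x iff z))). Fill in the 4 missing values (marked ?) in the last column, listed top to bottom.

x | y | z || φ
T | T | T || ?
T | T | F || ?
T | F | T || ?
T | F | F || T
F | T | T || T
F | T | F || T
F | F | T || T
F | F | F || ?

T, F, T, T

Row x=T, y=T, z=T: ((not (z xor y) iff x) implies (x iff y)) = T, not not ((not (x iff z) iff z) or (x iff z)) = T, so the formula = T.
Row x=T, y=T, z=F: ((not (z xor y) iff x) implies (x iff y)) = T, not not ((not (x iff z) iff z) or (x iff z)) = F, so the formula = F.
Row x=T, y=F, z=T: ((not (z xor y) iff x) implies (x iff y)) = T, not not ((not (x iff z) iff z) or (x iff z)) = T, so the formula = T.
Row x=F, y=F, z=F: ((not (z xor y) iff x) implies (x iff y)) = T, not not ((not (x iff z) iff z) or (x iff z)) = T, so the formula = T.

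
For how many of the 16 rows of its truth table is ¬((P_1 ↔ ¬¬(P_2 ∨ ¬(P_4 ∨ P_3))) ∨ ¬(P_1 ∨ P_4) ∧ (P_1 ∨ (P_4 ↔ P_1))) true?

5

P_1  P_2  P_3  P_4  |  φ
 F    F    F    F   |  F
 F    F    F    T   |  F
 F    F    T    F   |  F
 F    F    T    T   |  F
 F    T    F    F   |  F
 F    T    F    T   |  T
 F    T    T    F   |  F
 F    T    T    T   |  T
 T    F    F    F   |  F
 T    F    F    T   |  T
 T    F    T    F   |  T
 T    F    T    T   |  T
 T    T    F    F   |  F
 T    T    F    T   |  F
 T    T    T    F   |  F
 T    T    T    T   |  F
The formula is true on 5 of the 16 rows.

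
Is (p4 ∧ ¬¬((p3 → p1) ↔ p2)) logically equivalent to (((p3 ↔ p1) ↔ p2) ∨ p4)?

p1 | p2 | p3 | p4 || φ | ψ
0  | 0  | 0  | 0  || 0 | 0
0  | 0  | 0  | 1  || 0 | 1
0  | 0  | 1  | 0  || 0 | 1
0  | 0  | 1  | 1  || 1 | 1
0  | 1  | 0  | 0  || 0 | 1
0  | 1  | 0  | 1  || 1 | 1
0  | 1  | 1  | 0  || 0 | 0
0  | 1  | 1  | 1  || 0 | 1
1  | 0  | 0  | 0  || 0 | 1
1  | 0  | 0  | 1  || 0 | 1
1  | 0  | 1  | 0  || 0 | 0
1  | 0  | 1  | 1  || 0 | 1
1  | 1  | 0  | 0  || 0 | 0
1  | 1  | 0  | 1  || 1 | 1
1  | 1  | 1  | 0  || 0 | 1
1  | 1  | 1  | 1  || 1 | 1
The columns differ at p1=0, p2=0, p3=0, p4=1 (φ=0, ψ=1), so they are not equivalent.

not equivalent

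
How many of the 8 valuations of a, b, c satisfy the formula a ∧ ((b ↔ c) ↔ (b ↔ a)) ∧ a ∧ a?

a  b  c  |  (b ↔ c)  (b ↔ a)  ((b ↔ c) ↔ (b ↔ a))  φ
1  1  1  |     1        1              1           1
1  1  0  |     0        1              0           0
1  0  1  |     0        0              1           1
1  0  0  |     1        0              0           0
0  1  1  |     1        0              0           0
0  1  0  |     0        0              1           0
0  0  1  |     0        1              0           0
0  0  0  |     1        1              1           0
The formula is true on 2 of the 8 rows.

2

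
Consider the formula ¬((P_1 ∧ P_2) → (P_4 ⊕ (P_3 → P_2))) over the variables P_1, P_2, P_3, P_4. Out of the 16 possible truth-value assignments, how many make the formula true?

2

P_1  P_2  P_3  P_4  |  φ
 T    T    T    T   |  T
 T    T    T    F   |  F
 T    T    F    T   |  T
 T    T    F    F   |  F
 T    F    T    T   |  F
 T    F    T    F   |  F
 T    F    F    T   |  F
 T    F    F    F   |  F
 F    T    T    T   |  F
 F    T    T    F   |  F
 F    T    F    T   |  F
 F    T    F    F   |  F
 F    F    T    T   |  F
 F    F    T    F   |  F
 F    F    F    T   |  F
 F    F    F    F   |  F
The formula is true on 2 of the 16 rows.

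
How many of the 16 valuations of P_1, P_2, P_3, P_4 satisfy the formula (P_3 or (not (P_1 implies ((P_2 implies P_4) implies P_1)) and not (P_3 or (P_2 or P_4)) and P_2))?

8

P_1 | P_2 | P_3 | P_4 | φ
--- | --- | --- | --- | -
 T  |  T  |  T  |  T  | T
 T  |  T  |  T  |  F  | T
 T  |  T  |  F  |  T  | F
 T  |  T  |  F  |  F  | F
 T  |  F  |  T  |  T  | T
 T  |  F  |  T  |  F  | T
 T  |  F  |  F  |  T  | F
 T  |  F  |  F  |  F  | F
 F  |  T  |  T  |  T  | T
 F  |  T  |  T  |  F  | T
 F  |  T  |  F  |  T  | F
 F  |  T  |  F  |  F  | F
 F  |  F  |  T  |  T  | T
 F  |  F  |  T  |  F  | T
 F  |  F  |  F  |  T  | F
 F  |  F  |  F  |  F  | F
The formula is true on 8 of the 16 rows.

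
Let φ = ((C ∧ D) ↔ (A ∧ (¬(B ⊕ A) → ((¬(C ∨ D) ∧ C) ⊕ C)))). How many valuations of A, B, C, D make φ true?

  A   |   B   |   C   |   D   ||   φ  
 True |  True |  True |  True ||  True
 True |  True |  True | False || False
 True |  True | False |  True ||  True
 True |  True | False | False ||  True
 True | False |  True |  True ||  True
 True | False |  True | False || False
 True | False | False |  True || False
 True | False | False | False || False
False |  True |  True |  True || False
False |  True |  True | False ||  True
False |  True | False |  True ||  True
False |  True | False | False ||  True
False | False |  True |  True || False
False | False |  True | False ||  True
False | False | False |  True ||  True
False | False | False | False ||  True
The formula is true on 10 of the 16 rows.

10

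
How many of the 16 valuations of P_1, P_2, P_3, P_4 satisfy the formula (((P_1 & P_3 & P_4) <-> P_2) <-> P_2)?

P_1 | P_2 | P_3 | P_4 || φ
 T  |  T  |  T  |  T  || T
 T  |  T  |  T  |  F  || F
 T  |  T  |  F  |  T  || F
 T  |  T  |  F  |  F  || F
 T  |  F  |  T  |  T  || T
 T  |  F  |  T  |  F  || F
 T  |  F  |  F  |  T  || F
 T  |  F  |  F  |  F  || F
 F  |  T  |  T  |  T  || F
 F  |  T  |  T  |  F  || F
 F  |  T  |  F  |  T  || F
 F  |  T  |  F  |  F  || F
 F  |  F  |  T  |  T  || F
 F  |  F  |  T  |  F  || F
 F  |  F  |  F  |  T  || F
 F  |  F  |  F  |  F  || F
The formula is true on 2 of the 16 rows.

2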